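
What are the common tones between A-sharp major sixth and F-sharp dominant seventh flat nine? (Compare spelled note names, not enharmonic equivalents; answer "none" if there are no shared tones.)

A-sharp

A-sharp major sixth: A-sharp C-double-sharp E-sharp F-double-sharp
F-sharp dominant seventh flat nine: F-sharp A-sharp C-sharp E G
Common to both → A-sharp.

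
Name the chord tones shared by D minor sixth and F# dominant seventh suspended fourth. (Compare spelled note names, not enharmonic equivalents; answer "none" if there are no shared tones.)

B

D minor sixth = D, F, A, B.
F# dominant seventh suspended fourth = F-sharp, B, C-sharp, E.
Shared: B.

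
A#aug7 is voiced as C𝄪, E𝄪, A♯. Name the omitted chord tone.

G♯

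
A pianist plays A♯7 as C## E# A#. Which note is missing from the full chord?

A♯7 = A#, C##, E#, G#. The voicing lacks the 7th (minor 7th), G#.

G#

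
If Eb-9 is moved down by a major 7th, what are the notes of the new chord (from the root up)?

E♭ down a major 7th → F♭. New chord: F♭ minor ninth.
Root: F♭
Minor 3rd (3rd): A𝄫
Perfect 5th (5th): C♭
Minor 7th (7th): E𝄫
Major 9th (9th): G♭

F♭ A𝄫 C♭ E𝄫 G♭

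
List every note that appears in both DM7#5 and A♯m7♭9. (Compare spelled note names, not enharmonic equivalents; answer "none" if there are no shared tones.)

DM7#5: D F# A# C#
A♯m7♭9: A# C# E# G# B
Common to both → A#, C#.

A#  C#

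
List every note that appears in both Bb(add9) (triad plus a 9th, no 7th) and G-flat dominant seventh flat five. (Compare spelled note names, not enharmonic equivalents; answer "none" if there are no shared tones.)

Bb(add9) = B♭, D, F, C.
G-flat dominant seventh flat five = G♭, B♭, D𝄫, F♭.
Shared: B♭.

B♭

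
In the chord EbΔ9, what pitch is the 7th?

D

EbΔ9 is built on Eb; its 7th is a major 7th above the root.
A seventh above E uses the letter D, and the major 7th above Eb is D.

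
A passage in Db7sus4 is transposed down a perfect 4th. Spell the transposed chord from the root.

Ab, Db, Eb, Gb

Transposed root: Db → Ab (perfect 4th down). So we spell Ab dominant seventh suspended fourth:
root → Ab
4th (perfect 4th) → Db
5th (perfect 5th) → Eb
7th (minor 7th) → Gb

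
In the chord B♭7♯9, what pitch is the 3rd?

D

B♭7♯9 is built on Bb; its 3rd is a major 3rd above the root.
A third above B uses the letter D, and the major 3rd above Bb is D.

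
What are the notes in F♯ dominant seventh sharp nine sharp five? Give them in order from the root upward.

F# A# C## E G##

Root F#, quality dominant seventh sharp nine sharp five:
root → F#
3rd (major 3rd) → A#
5th (augmented 5th) → C##
7th (minor 7th) → E
9th (augmented 9th) → G##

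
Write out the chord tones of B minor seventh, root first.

Root B, quality minor seventh:
Root: B
Minor 3rd (3rd): D
Perfect 5th (5th): F#
Minor 7th (7th): A

B  D  F#  A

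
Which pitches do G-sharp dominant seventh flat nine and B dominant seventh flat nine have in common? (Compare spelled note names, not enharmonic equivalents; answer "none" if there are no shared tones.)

D-sharp  F-sharp  A

G-sharp dominant seventh flat nine = G-sharp, B-sharp, D-sharp, F-sharp, A.
B dominant seventh flat nine = B, D-sharp, F-sharp, A, C.
Shared: D-sharp, F-sharp, A.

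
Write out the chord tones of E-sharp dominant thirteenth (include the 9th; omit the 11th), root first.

E-sharp, G-double-sharp, B-sharp, D-sharp, F-double-sharp, C-double-sharp

E-sharp dominant thirteenth is a dominant thirteenth built on E-sharp.
root → E-sharp
3rd (major 3rd) → G-double-sharp
5th (perfect 5th) → B-sharp
7th (minor 7th) → D-sharp
9th (major 9th) → F-double-sharp
13th (major 13th) → C-double-sharp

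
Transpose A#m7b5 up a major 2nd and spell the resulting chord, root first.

Transposed root: A# → B# (major 2nd up). So we spell B# half-diminished seventh:
root → B#
3rd (minor 3rd) → D#
5th (diminished 5th) → F#
7th (minor 7th) → A#

B#, D#, F#, A#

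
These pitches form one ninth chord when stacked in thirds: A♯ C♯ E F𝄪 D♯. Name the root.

Stacking in thirds gives D♯ – F𝄪 – A♯ – C♯ – E, so D♯ is the root — D♯ dominant seventh flat nine.

D♯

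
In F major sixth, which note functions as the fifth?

C

F major sixth is built on F; its 5th is a perfect 5th above the root.
A fifth above F uses the letter C, and the perfect 5th above F is C.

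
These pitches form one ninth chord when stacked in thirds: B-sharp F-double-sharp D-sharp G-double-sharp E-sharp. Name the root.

Arranged so that each adjacent pair is a third by letter name: E-sharp – G-double-sharp – B-sharp – D-sharp – F-double-sharp.
The bottom of that stack, E-sharp, is the root (this is E-sharp dominant ninth).

E-sharp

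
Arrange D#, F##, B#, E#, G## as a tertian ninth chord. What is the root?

E#

Arranged so that each adjacent pair is a third by letter name: E# – G## – B# – D# – F##.
The bottom of that stack, E#, is the root (this is E# dominant ninth).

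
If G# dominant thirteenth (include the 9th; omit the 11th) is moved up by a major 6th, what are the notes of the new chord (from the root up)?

A major 6th up from G-sharp is E-sharp, so the new chord is E-sharp dominant thirteenth.
Root: E-sharp
Major 3rd (3rd): G-double-sharp
Perfect 5th (5th): B-sharp
Minor 7th (7th): D-sharp
Major 9th (9th): F-double-sharp
Major 13th (13th): C-double-sharp

E-sharp  G-double-sharp  B-sharp  D-sharp  F-double-sharp  C-double-sharp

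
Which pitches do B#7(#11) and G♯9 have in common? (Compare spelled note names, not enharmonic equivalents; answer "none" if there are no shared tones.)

B#, A#

B#7(#11): B# D## F## A# E##
G♯9: G# B# D# F# A#
Common to both → B#, A#.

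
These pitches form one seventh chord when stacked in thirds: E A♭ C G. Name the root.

A♭

Stacking in thirds gives A♭ – C – E – G, so A♭ is the root — A♭ augmented major seventh.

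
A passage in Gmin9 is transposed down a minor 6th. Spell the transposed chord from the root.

A minor 6th down from G is B, so the new chord is B minor ninth.
- root: B
- minor 3rd: D
- perfect 5th: F#
- minor 7th: A
- major 9th: C#

B  D  F#  A  C#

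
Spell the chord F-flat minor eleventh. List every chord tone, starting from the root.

Root Fb, quality minor eleventh:
Root: Fb
Minor 3rd (3rd): Abb
Perfect 5th (5th): Cb
Minor 7th (7th): Ebb
Major 9th (9th): Gb
Perfect 11th (11th): Bbb

Fb, Abb, Cb, Ebb, Gb, Bbb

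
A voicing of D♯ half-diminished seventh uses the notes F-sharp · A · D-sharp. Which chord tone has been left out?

The full D♯ half-diminished seventh chord is D-sharp, F-sharp, A, C-sharp.
Comparing with the voicing, the minor 7th (7th) — C-sharp — is absent.

C-sharp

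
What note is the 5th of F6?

Root of F6 = F. The 5th is a perfect 5th: F up a perfect 5th → C.

C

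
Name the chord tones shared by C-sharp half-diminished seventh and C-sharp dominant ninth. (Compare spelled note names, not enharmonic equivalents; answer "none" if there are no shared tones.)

C-sharp half-diminished seventh: C# E G B
C-sharp dominant ninth: C# E# G# B D#
Common to both → C#, B.

C# – B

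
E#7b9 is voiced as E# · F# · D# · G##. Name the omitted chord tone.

B#

The full E#7b9 chord is E#, G##, B#, D#, F#.
Comparing with the voicing, the perfect 5th (5th) — B# — is absent.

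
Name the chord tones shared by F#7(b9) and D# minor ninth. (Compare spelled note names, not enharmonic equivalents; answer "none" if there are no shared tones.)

F# – A# – C#

F#7(b9) = F#, A#, C#, E, G.
D# minor ninth = D#, F#, A#, C#, E#.
Shared: F#, A#, C#.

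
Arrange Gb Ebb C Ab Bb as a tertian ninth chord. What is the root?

Ab

Stacking in thirds gives Ab – C – Ebb – Gb – Bb, so Ab is the root — Ab dominant ninth flat five.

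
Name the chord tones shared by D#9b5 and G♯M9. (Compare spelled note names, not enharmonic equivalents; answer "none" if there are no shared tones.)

D#9b5 = D#, F##, A, C#, E#.
G♯M9 = G#, B#, D#, F##, A#.
Shared: D#, F##.

D# – F##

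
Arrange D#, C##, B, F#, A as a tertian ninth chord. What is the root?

B

Stacking in thirds gives B – D# – F# – A – C##, so B is the root — B dominant seventh sharp nine.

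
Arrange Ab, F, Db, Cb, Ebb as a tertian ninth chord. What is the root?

Db

Stacking in thirds gives Db – F – Ab – Cb – Ebb, so Db is the root — Db dominant seventh flat nine.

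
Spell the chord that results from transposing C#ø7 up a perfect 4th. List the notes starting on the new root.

F#, A, C, E

C# up a perfect 4th → F#. New chord: F# half-diminished seventh.
Root: F#
Minor 3rd (3rd): A
Diminished 5th (5th): C
Minor 7th (7th): E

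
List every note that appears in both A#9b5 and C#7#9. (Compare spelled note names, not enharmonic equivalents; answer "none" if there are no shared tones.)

G#

A#9b5 = A#, C##, E, G#, B#.
C#7#9 = C#, E#, G#, B, D##.
Shared: G#.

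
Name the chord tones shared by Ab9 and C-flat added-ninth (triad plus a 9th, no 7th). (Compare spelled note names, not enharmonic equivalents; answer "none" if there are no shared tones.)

Ab9: A♭ C E♭ G♭ B♭
C-flat added-ninth: C♭ E♭ G♭ D♭
Common to both → E♭, G♭.

E♭, G♭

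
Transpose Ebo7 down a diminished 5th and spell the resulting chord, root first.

A  C  Eb  Gb

A diminished 5th down from Eb is A, so the new chord is A diminished seventh.
A — root
C — minor 3rd
Eb — diminished 5th
Gb — diminished 7th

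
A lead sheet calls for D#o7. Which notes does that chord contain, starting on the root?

D#o7 is a diminished seventh built on D#.
- root: D#
- minor 3rd: F#
- diminished 5th: A
- diminished 7th: C

D#, F#, A, C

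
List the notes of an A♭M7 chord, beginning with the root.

Ab, C, Eb, G

Root Ab, quality major seventh:
- root: Ab
- major 3rd: C
- perfect 5th: Eb
- major 7th: G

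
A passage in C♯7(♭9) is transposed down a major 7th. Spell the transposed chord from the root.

D F# A C Eb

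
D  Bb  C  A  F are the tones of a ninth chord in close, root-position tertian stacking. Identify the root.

Arranged so that each adjacent pair is a third by letter name: Bb – D – F – A – C.
The bottom of that stack, Bb, is the root (this is Bb major ninth).

Bb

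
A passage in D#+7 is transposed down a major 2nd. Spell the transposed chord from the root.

D♯ down a major 2nd → C♯. New chord: C♯ augmented seventh.
- root: C♯
- major 3rd: E♯
- augmented 5th: G𝄪
- minor 7th: B

C♯, E♯, G𝄪, B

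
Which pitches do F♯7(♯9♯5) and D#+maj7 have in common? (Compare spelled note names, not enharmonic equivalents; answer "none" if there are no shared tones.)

F♯7(♯9♯5) = F#, A#, C##, E, G##.
D#+maj7 = D#, F##, A##, C##.
Shared: C##.

C##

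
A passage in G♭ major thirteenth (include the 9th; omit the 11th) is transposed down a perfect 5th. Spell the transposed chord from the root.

A perfect 5th down from Gb is Cb, so the new chord is Cb major thirteenth.
Cb — root
Eb — major 3rd
Gb — perfect 5th
Bb — major 7th
Db — major 9th
Ab — major 13th

Cb Eb Gb Bb Db Ab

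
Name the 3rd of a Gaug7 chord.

Root of Gaug7 = G. The 3rd is a major 3rd: G up a major 3rd → B.

B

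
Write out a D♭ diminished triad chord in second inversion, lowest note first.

A-double-flat, D-flat, F-flat

In root position, D♭ diminished triad is D-flat–F-flat–A-double-flat.
Second inversion puts the fifth (A-double-flat) in the bass.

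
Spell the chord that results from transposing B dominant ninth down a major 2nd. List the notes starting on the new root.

A, C-sharp, E, G, B

B down a major 2nd → A. New chord: A dominant ninth.
A — root
C-sharp — major 3rd
E — perfect 5th
G — minor 7th
B — major 9th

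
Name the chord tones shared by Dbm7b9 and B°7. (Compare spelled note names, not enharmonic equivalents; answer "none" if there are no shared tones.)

Dbm7b9 = D♭, F♭, A♭, C♭, E𝄫.
B°7 = B, D, F, A♭.
Shared: A♭.

A♭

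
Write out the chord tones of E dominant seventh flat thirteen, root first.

E  G-sharp  B  D  C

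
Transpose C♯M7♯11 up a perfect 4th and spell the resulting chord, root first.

F#  A#  C#  E#  B#

Transposed root: C# → F# (perfect 4th up). So we spell F# major seventh sharp eleven:
- root: F#
- major 3rd: A#
- perfect 5th: C#
- major 7th: E#
- augmented 11th: B#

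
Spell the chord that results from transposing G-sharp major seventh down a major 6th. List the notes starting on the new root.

B D# F# A#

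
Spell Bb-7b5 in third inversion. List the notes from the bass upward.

In root position, Bb-7b5 is B♭–D♭–F♭–A♭.
Third inversion puts the seventh (A♭) in the bass.

A♭ – B♭ – D♭ – F♭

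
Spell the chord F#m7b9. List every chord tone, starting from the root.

F#, A, C#, E, G

F#m7b9: minor seventh flat nine on F#.
Root: F#
Minor 3rd (3rd): A
Perfect 5th (5th): C#
Minor 7th (7th): E
Minor 9th (9th): G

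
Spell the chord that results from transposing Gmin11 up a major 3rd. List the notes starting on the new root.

Transposed root: G → B (major 3rd up). So we spell B minor eleventh:
B — root
D — minor 3rd
F# — perfect 5th
A — minor 7th
C# — major 9th
E — perfect 11th

B, D, F#, A, C#, E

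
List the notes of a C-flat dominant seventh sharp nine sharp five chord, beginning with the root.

C-flat – E-flat – G – B-double-flat – D

C-flat dominant seventh sharp nine sharp five: dominant seventh sharp nine sharp five on C-flat.
C-flat — root
E-flat — major 3rd
G — augmented 5th
B-double-flat — minor 7th
D — augmented 9th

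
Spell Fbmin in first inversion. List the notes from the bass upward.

In root position, Fbmin is F♭–A𝄫–C♭.
First inversion puts the third (A𝄫) in the bass.

A𝄫 – C♭ – F♭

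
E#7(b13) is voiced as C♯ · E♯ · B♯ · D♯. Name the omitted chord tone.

G𝄪

The full E#7(b13) chord is E♯, G𝄪, B♯, D♯, C♯.
Comparing with the voicing, the major 3rd (3rd) — G𝄪 — is absent.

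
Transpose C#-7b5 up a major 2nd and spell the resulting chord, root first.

D#  F#  A  C#

C# up a major 2nd → D#. New chord: D# half-diminished seventh.
Root: D#
Minor 3rd (3rd): F#
Diminished 5th (5th): A
Minor 7th (7th): C#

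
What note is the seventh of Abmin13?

Abmin13 is built on A♭; its 7th is a minor 7th above the root.
A seventh above A uses the letter G, and the minor 7th above A♭ is G♭.

G♭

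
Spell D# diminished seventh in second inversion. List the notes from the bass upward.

A  C  D♯  F♯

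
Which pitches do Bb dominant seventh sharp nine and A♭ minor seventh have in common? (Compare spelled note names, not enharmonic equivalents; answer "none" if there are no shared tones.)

A-flat

Bb dominant seventh sharp nine: B-flat D F A-flat C-sharp
A♭ minor seventh: A-flat C-flat E-flat G-flat
Common to both → A-flat.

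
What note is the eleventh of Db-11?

Gb

Root of Db-11 = Db. The 11th is a perfect 11th: Db up a perfect 11th → Gb.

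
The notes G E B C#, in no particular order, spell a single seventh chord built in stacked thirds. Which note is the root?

Arranged so that each adjacent pair is a third by letter name: C# – E – G – B.
The bottom of that stack, C#, is the root (this is C# half-diminished seventh).

C#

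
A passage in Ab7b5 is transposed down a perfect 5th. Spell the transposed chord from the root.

Db, F, Abb, Cb

Transposed root: Ab → Db (perfect 5th down). So we spell Db dominant seventh flat five:
root → Db
3rd (major 3rd) → F
5th (diminished 5th) → Abb
7th (minor 7th) → Cb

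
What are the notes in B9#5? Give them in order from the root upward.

B9#5 is a dominant ninth sharp five built on B.
B — root
D# — major 3rd
F## — augmented 5th
A — minor 7th
C# — major 9th

B – D# – F## – A – C#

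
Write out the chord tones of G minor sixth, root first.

G minor sixth is a minor sixth built on G.
- root: G
- minor 3rd: Bb
- perfect 5th: D
- major 6th: E

G – Bb – D – E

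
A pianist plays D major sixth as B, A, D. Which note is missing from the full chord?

D major sixth = D, F♯, A, B. The voicing lacks the 3rd (major 3rd), F♯.

F♯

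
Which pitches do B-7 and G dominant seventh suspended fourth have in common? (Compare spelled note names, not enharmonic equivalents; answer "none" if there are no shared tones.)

B-7: B D F# A
G dominant seventh suspended fourth: G C D F
Common to both → D.

D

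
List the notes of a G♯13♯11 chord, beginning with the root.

G#, B#, D#, F#, A#, C##, E#

G♯13♯11: dominant thirteenth sharp eleven on G#.
Root: G#
Major 3rd (3rd): B#
Perfect 5th (5th): D#
Minor 7th (7th): F#
Major 9th (9th): A#
Augmented 11th (11th): C##
Major 13th (13th): E#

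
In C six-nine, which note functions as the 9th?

Root of C six-nine = C. The 9th is a major 9th: C up a major 9th → D.

D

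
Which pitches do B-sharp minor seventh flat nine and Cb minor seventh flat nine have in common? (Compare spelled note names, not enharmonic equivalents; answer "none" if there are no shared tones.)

none

B-sharp minor seventh flat nine: B-sharp D-sharp F-double-sharp A-sharp C-sharp
Cb minor seventh flat nine: C-flat E-double-flat G-flat B-double-flat D-double-flat
Common to both → none.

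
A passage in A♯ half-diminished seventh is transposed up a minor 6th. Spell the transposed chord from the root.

A♯ up a minor 6th → F♯. New chord: F♯ half-diminished seventh.
F♯ — root
A — minor 3rd
C — diminished 5th
E — minor 7th

F♯ – A – C – E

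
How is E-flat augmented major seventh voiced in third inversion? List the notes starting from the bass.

D, Eb, G, B

E-flat augmented major seventh = Eb–G–B–D; third inversion → seventh (D) lowest.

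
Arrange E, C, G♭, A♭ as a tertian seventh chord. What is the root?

A♭

Stacking in thirds gives A♭ – C – E – G♭, so A♭ is the root — A♭ augmented seventh.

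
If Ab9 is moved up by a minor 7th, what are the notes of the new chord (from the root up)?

Ab up a minor 7th → Gb. New chord: Gb dominant ninth.
Gb — root
Bb — major 3rd
Db — perfect 5th
Fb — minor 7th
Ab — major 9th

Gb, Bb, Db, Fb, Ab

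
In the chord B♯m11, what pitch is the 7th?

A#

Root of B♯m11 = B#. The 7th is a minor 7th: B# up a minor 7th → A#.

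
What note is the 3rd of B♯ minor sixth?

D#

Root of B♯ minor sixth = B#. The 3rd is a minor 3rd: B# up a minor 3rd → D#.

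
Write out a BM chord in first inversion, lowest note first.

D#, F#, B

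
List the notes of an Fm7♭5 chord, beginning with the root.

Root F, quality half-diminished seventh:
- root: F
- minor 3rd: Ab
- diminished 5th: Cb
- minor 7th: Eb

F, Ab, Cb, Eb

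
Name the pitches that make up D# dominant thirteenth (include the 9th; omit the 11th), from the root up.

D-sharp  F-double-sharp  A-sharp  C-sharp  E-sharp  B-sharp

Root D-sharp, quality dominant thirteenth:
root → D-sharp
3rd (major 3rd) → F-double-sharp
5th (perfect 5th) → A-sharp
7th (minor 7th) → C-sharp
9th (major 9th) → E-sharp
13th (major 13th) → B-sharp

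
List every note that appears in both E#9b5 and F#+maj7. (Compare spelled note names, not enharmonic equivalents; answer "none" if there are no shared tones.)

E♯

E#9b5: E♯ G𝄪 B D♯ F𝄪
F#+maj7: F♯ A♯ C𝄪 E♯
Common to both → E♯.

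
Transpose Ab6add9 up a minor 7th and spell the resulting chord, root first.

Ab up a minor 7th → Gb. New chord: Gb six-nine.
root → Gb
3rd (major 3rd) → Bb
5th (perfect 5th) → Db
6th (major 6th) → Eb
9th (major 9th) → Ab

Gb, Bb, Db, Eb, Ab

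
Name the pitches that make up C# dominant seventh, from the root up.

C-sharp E-sharp G-sharp B

Root C-sharp, quality dominant seventh:
Root: C-sharp
Major 3rd (3rd): E-sharp
Perfect 5th (5th): G-sharp
Minor 7th (7th): B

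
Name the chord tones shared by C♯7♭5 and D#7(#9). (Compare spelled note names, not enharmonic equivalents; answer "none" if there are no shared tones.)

C♯7♭5 = C#, E#, G, B.
D#7(#9) = D#, F##, A#, C#, E##.
Shared: C#.

C#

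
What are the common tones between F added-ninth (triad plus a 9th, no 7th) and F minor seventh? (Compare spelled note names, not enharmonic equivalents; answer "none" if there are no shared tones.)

F, C

F added-ninth: F A C G
F minor seventh: F A-flat C E-flat
Common to both → F, C.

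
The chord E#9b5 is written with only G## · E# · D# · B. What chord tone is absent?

The full E#9b5 chord is E#, G##, B, D#, F##.
Comparing with the voicing, the major 9th (9th) — F## — is absent.

F##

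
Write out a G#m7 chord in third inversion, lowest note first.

G#m7 = G♯–B–D♯–F♯; third inversion → seventh (F♯) lowest.

F♯, G♯, B, D♯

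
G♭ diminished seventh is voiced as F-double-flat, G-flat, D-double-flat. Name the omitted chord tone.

The full G♭ diminished seventh chord is G-flat, B-double-flat, D-double-flat, F-double-flat.
Comparing with the voicing, the minor 3rd (3rd) — B-double-flat — is absent.

B-double-flat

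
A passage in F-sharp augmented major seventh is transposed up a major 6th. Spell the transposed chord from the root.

D-sharp – F-double-sharp – A-double-sharp – C-double-sharp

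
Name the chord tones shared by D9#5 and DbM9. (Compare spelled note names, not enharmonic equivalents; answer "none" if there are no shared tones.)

D9#5 = D, F#, A#, C, E.
DbM9 = Db, F, Ab, C, Eb.
Shared: C.

C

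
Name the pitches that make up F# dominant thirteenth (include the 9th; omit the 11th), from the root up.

F-sharp, A-sharp, C-sharp, E, G-sharp, D-sharp

F# dominant thirteenth: dominant thirteenth on F-sharp.
root → F-sharp
3rd (major 3rd) → A-sharp
5th (perfect 5th) → C-sharp
7th (minor 7th) → E
9th (major 9th) → G-sharp
13th (major 13th) → D-sharp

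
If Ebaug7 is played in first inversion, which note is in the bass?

Ebaug7 = E♭–G–B–D♭. First inversion → third in the bass = G.

G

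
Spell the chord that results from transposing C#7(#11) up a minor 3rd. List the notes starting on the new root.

A minor 3rd up from C# is E, so the new chord is E dominant seventh sharp eleven.
Root: E
Major 3rd (3rd): G#
Perfect 5th (5th): B
Minor 7th (7th): D
Augmented 11th (11th): A#

E, G#, B, D, A#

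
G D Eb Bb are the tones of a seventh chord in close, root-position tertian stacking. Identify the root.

Stacking in thirds gives Eb – G – Bb – D, so Eb is the root — Eb major seventh.

Eb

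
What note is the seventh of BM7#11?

A#

BM7#11 is built on B; its 7th is a major 7th above the root.
A seventh above B uses the letter A, and the major 7th above B is A#.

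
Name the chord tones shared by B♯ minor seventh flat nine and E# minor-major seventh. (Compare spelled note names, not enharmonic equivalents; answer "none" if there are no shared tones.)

B-sharp

B♯ minor seventh flat nine: B-sharp D-sharp F-double-sharp A-sharp C-sharp
E# minor-major seventh: E-sharp G-sharp B-sharp D-double-sharp
Common to both → B-sharp.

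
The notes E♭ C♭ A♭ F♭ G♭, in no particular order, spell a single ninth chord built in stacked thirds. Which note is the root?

F♭

Arranged so that each adjacent pair is a third by letter name: F♭ – A♭ – C♭ – E♭ – G♭.
The bottom of that stack, F♭, is the root (this is F♭ major ninth).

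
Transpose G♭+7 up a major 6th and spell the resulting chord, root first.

Eb, G, B, Db

Gb up a major 6th → Eb. New chord: Eb augmented seventh.
Root: Eb
Major 3rd (3rd): G
Augmented 5th (5th): B
Minor 7th (7th): Db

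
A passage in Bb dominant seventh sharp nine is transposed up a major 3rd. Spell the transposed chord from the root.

Transposed root: B-flat → D (major 3rd up). So we spell D dominant seventh sharp nine:
Root: D
Major 3rd (3rd): F-sharp
Perfect 5th (5th): A
Minor 7th (7th): C
Augmented 9th (9th): E-sharp

D, F-sharp, A, C, E-sharp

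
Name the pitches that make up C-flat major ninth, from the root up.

Cb, Eb, Gb, Bb, Db

C-flat major ninth: major ninth on Cb.
root → Cb
3rd (major 3rd) → Eb
5th (perfect 5th) → Gb
7th (major 7th) → Bb
9th (major 9th) → Db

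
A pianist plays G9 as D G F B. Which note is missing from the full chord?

The full G9 chord is G, B, D, F, A.
Comparing with the voicing, the major 9th (9th) — A — is absent.

A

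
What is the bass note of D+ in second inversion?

A#

D+ in root position is D–F#–A#.
Second inversion places the fifth in the bass, which is A#.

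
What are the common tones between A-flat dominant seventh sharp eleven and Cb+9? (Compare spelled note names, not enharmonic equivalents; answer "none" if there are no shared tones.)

Eb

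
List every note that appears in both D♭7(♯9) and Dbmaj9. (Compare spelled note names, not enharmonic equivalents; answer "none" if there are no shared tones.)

Db  F  Ab

D♭7(♯9): Db F Ab Cb E
Dbmaj9: Db F Ab C Eb
Common to both → Db, F, Ab.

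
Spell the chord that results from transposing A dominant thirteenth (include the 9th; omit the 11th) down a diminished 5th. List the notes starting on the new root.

D-sharp F-double-sharp A-sharp C-sharp E-sharp B-sharp

A down a diminished 5th → D-sharp. New chord: D-sharp dominant thirteenth.
- root: D-sharp
- major 3rd: F-double-sharp
- perfect 5th: A-sharp
- minor 7th: C-sharp
- major 9th: E-sharp
- major 13th: B-sharp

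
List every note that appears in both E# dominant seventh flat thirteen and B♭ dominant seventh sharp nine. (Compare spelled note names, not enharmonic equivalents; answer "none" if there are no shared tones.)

E# dominant seventh flat thirteen = E-sharp, G-double-sharp, B-sharp, D-sharp, C-sharp.
B♭ dominant seventh sharp nine = B-flat, D, F, A-flat, C-sharp.
Shared: C-sharp.

C-sharp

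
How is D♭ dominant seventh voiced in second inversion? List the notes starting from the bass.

In root position, D♭ dominant seventh is Db–F–Ab–Cb.
Second inversion puts the fifth (Ab) in the bass.

Ab  Cb  Db  F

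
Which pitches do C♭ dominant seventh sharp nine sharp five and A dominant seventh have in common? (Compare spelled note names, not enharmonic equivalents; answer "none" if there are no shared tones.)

G

C♭ dominant seventh sharp nine sharp five = Cb, Eb, G, Bbb, D.
A dominant seventh = A, C#, E, G.
Shared: G.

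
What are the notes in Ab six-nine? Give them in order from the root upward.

Ab six-nine is a six-nine built on A-flat.
Root: A-flat
Major 3rd (3rd): C
Perfect 5th (5th): E-flat
Major 6th (6th): F
Major 9th (9th): B-flat

A-flat – C – E-flat – F – B-flat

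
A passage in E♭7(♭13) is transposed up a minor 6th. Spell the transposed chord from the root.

Cb Eb Gb Bbb Abb

Eb up a minor 6th → Cb. New chord: Cb dominant seventh flat thirteen.
Root: Cb
Major 3rd (3rd): Eb
Perfect 5th (5th): Gb
Minor 7th (7th): Bbb
Minor 13th (13th): Abb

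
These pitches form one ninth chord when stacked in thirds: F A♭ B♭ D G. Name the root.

G

Arranged so that each adjacent pair is a third by letter name: G – B♭ – D – F – A♭.
The bottom of that stack, G, is the root (this is G minor seventh flat nine).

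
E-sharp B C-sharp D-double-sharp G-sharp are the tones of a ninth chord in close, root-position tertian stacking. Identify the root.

Stacking in thirds gives C-sharp – E-sharp – G-sharp – B – D-double-sharp, so C-sharp is the root — C-sharp dominant seventh sharp nine.

C-sharp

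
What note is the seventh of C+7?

Bb

Root of C+7 = C. The 7th is a minor 7th: C up a minor 7th → Bb.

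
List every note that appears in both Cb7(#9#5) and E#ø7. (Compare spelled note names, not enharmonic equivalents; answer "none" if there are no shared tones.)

none

Cb7(#9#5) = Cb, Eb, G, Bbb, D.
E#ø7 = E#, G#, B, D#.
Shared: none.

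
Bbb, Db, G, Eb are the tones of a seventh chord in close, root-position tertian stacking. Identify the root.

Arranged so that each adjacent pair is a third by letter name: Eb – G – Bbb – Db.
The bottom of that stack, Eb, is the root (this is Eb dominant seventh flat five).

Eb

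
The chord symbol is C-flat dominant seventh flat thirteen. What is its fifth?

G-flat

C-flat dominant seventh flat thirteen is built on C-flat; its 5th is a perfect 5th above the root.
A fifth above C uses the letter G, and the perfect 5th above C-flat is G-flat.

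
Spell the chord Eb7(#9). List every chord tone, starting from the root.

Eb, G, Bb, Db, F#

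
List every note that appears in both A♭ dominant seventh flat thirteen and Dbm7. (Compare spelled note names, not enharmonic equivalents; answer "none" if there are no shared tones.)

A♭ dominant seventh flat thirteen = Ab, C, Eb, Gb, Fb.
Dbm7 = Db, Fb, Ab, Cb.
Shared: Ab, Fb.

Ab  Fb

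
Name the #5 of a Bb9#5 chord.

Root of Bb9#5 = B♭. The 5th is an augmented 5th: B♭ up an augmented 5th → F♯.

F♯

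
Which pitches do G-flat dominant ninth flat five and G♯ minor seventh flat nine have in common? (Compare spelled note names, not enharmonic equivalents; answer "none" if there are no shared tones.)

none

G-flat dominant ninth flat five: Gb Bb Dbb Fb Ab
G♯ minor seventh flat nine: G# B D# F# A
Common to both → none.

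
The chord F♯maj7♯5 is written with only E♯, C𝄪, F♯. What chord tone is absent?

The full F♯maj7♯5 chord is F♯, A♯, C𝄪, E♯.
Comparing with the voicing, the major 3rd (3rd) — A♯ — is absent.

A♯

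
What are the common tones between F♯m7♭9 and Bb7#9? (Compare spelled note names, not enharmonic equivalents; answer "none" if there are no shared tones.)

C♯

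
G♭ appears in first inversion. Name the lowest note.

G♭ = Gb–Bb–Db. First inversion → third in the bass = Bb.

Bb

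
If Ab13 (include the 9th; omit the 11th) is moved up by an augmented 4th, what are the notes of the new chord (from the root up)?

A♭ up an augmented 4th → D. New chord: D dominant thirteenth.
root → D
3rd (major 3rd) → F♯
5th (perfect 5th) → A
7th (minor 7th) → C
9th (major 9th) → E
13th (major 13th) → B

D F♯ A C E B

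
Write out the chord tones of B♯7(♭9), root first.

B# D## F## A# C#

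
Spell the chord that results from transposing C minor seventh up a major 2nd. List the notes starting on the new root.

D – F – A – C

C up a major 2nd → D. New chord: D minor seventh.
- root: D
- minor 3rd: F
- perfect 5th: A
- minor 7th: C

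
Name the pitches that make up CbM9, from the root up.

Cb  Eb  Gb  Bb  Db

CbM9: major ninth on Cb.
Root: Cb
Major 3rd (3rd): Eb
Perfect 5th (5th): Gb
Major 7th (7th): Bb
Major 9th (9th): Db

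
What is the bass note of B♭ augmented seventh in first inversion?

D

B♭ augmented seventh = B-flat–D–F-sharp–A-flat. First inversion → third in the bass = D.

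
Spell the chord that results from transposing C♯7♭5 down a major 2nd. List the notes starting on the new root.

C♯ down a major 2nd → B. New chord: B dominant seventh flat five.
root → B
3rd (major 3rd) → D♯
5th (diminished 5th) → F
7th (minor 7th) → A

B – D♯ – F – A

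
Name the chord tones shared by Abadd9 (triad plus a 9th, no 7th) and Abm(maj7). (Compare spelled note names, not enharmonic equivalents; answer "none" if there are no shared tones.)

A♭, E♭

Abadd9 = A♭, C, E♭, B♭.
Abm(maj7) = A♭, C♭, E♭, G.
Shared: A♭, E♭.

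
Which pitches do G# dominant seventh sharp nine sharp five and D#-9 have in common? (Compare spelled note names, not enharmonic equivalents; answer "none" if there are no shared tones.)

F#

G# dominant seventh sharp nine sharp five = G#, B#, D##, F#, A##.
D#-9 = D#, F#, A#, C#, E#.
Shared: F#.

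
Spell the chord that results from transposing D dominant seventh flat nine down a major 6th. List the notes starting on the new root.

Transposed root: D → F (major 6th down). So we spell F dominant seventh flat nine:
- root: F
- major 3rd: A
- perfect 5th: C
- minor 7th: Eb
- minor 9th: Gb

F A C Eb Gb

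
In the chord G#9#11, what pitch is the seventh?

F♯

G#9#11 is built on G♯; its 7th is a minor 7th above the root.
A seventh above G uses the letter F, and the minor 7th above G♯ is F♯.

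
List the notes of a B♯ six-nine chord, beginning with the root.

B-sharp  D-double-sharp  F-double-sharp  G-double-sharp  C-double-sharp

B♯ six-nine: six-nine on B-sharp.
Root: B-sharp
Major 3rd (3rd): D-double-sharp
Perfect 5th (5th): F-double-sharp
Major 6th (6th): G-double-sharp
Major 9th (9th): C-double-sharp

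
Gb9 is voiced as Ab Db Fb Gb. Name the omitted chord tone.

Bb

The full Gb9 chord is Gb, Bb, Db, Fb, Ab.
Comparing with the voicing, the major 3rd (3rd) — Bb — is absent.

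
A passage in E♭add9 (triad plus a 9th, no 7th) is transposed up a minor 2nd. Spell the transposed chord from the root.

A minor 2nd up from Eb is Fb, so the new chord is Fb added-ninth.
Fb — root
Ab — major 3rd
Cb — perfect 5th
Gb — major 9th

Fb, Ab, Cb, Gb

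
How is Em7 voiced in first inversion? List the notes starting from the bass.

In root position, Em7 is E–G–B–D.
First inversion puts the third (G) in the bass.

G  B  D  E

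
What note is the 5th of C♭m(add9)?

C♭m(add9) is built on C♭; its 5th is a perfect 5th above the root.
A fifth above C uses the letter G, and the perfect 5th above C♭ is G♭.

G♭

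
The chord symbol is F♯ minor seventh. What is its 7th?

Root of F♯ minor seventh = F-sharp. The 7th is a minor 7th: F-sharp up a minor 7th → E.

E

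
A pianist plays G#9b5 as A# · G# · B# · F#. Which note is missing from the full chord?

The full G#9b5 chord is G#, B#, D, F#, A#.
Comparing with the voicing, the diminished 5th (5th) — D — is absent.

D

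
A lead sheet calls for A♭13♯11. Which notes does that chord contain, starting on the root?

Ab C Eb Gb Bb D F

Root Ab, quality dominant thirteenth sharp eleven:
Ab — root
C — major 3rd
Eb — perfect 5th
Gb — minor 7th
Bb — major 9th
D — augmented 11th
F — major 13th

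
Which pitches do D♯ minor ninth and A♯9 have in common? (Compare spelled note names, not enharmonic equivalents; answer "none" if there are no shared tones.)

A♯ – E♯

D♯ minor ninth = D♯, F♯, A♯, C♯, E♯.
A♯9 = A♯, C𝄪, E♯, G♯, B♯.
Shared: A♯, E♯.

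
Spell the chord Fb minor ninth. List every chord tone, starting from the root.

F-flat, A-double-flat, C-flat, E-double-flat, G-flat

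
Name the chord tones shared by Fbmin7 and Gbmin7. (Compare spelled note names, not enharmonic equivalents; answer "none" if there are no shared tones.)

F♭

Fbmin7: F♭ A𝄫 C♭ E𝄫
Gbmin7: G♭ B𝄫 D♭ F♭
Common to both → F♭.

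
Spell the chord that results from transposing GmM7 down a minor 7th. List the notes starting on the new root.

A  C  E  G#

A minor 7th down from G is A, so the new chord is A minor-major seventh.
root → A
3rd (minor 3rd) → C
5th (perfect 5th) → E
7th (major 7th) → G#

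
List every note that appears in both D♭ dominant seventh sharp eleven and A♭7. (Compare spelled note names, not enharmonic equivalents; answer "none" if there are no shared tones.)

A♭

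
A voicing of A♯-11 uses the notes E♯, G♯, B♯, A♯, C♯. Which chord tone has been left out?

A♯-11 = A♯, C♯, E♯, G♯, B♯, D♯. The voicing lacks the 11th (perfect 11th), D♯.

D♯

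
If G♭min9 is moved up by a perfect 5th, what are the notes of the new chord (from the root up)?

Db  Fb  Ab  Cb  Eb

Gb up a perfect 5th → Db. New chord: Db minor ninth.
root → Db
3rd (minor 3rd) → Fb
5th (perfect 5th) → Ab
7th (minor 7th) → Cb
9th (major 9th) → Eb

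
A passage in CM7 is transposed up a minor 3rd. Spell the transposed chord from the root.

A minor 3rd up from C is Eb, so the new chord is Eb major seventh.
- root: Eb
- major 3rd: G
- perfect 5th: Bb
- major 7th: D

Eb, G, Bb, D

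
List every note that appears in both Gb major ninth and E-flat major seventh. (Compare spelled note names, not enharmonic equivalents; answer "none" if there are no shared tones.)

Gb major ninth = Gb, Bb, Db, F, Ab.
E-flat major seventh = Eb, G, Bb, D.
Shared: Bb.

Bb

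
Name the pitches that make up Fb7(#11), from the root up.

Fb7(#11): dominant seventh sharp eleven on F♭.
root → F♭
3rd (major 3rd) → A♭
5th (perfect 5th) → C♭
7th (minor 7th) → E𝄫
11th (augmented 11th) → B♭

F♭ – A♭ – C♭ – E𝄫 – B♭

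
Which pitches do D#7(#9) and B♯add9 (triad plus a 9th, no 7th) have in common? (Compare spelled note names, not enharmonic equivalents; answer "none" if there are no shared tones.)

D#7(#9): D♯ F𝄪 A♯ C♯ E𝄪
B♯add9: B♯ D𝄪 F𝄪 C𝄪
Common to both → F𝄪.

F𝄪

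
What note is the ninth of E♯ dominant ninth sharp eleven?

F-double-sharp

Root of E♯ dominant ninth sharp eleven = E-sharp. The 9th is a major 9th: E-sharp up a major 9th → F-double-sharp.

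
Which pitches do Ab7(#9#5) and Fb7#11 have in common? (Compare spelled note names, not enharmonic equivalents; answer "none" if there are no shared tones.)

Ab

Ab7(#9#5): Ab C E Gb B
Fb7#11: Fb Ab Cb Ebb Bb
Common to both → Ab.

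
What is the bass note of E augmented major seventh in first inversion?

E augmented major seventh in root position is E–G#–B#–D#.
First inversion places the third in the bass, which is G#.

G#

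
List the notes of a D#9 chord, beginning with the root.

D#9 is a dominant ninth built on D#.
D# — root
F## — major 3rd
A# — perfect 5th
C# — minor 7th
E# — major 9th

D# – F## – A# – C# – E#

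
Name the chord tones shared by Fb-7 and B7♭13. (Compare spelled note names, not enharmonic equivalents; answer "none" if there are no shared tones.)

none

Fb-7: Fb Abb Cb Ebb
B7♭13: B D# F# A G
Common to both → none.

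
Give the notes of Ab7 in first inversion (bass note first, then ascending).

C, Eb, Gb, Ab

In root position, Ab7 is Ab–C–Eb–Gb.
First inversion puts the third (C) in the bass.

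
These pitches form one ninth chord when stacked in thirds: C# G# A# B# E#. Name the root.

Stacking in thirds gives A# – C# – E# – G# – B#, so A# is the root — A# minor ninth.

A#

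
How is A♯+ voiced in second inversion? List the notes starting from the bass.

A♯+ = A#–C##–E##; second inversion → fifth (E##) lowest.

E## – A# – C##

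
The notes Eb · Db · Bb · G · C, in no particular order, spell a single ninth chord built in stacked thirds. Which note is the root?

C

Arranged so that each adjacent pair is a third by letter name: C – Eb – G – Bb – Db.
The bottom of that stack, C, is the root (this is C minor seventh flat nine).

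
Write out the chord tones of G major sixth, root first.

G, B, D, E

Root G, quality major sixth:
Root: G
Major 3rd (3rd): B
Perfect 5th (5th): D
Major 6th (6th): E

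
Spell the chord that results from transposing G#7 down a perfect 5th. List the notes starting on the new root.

C♯ – E♯ – G♯ – B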